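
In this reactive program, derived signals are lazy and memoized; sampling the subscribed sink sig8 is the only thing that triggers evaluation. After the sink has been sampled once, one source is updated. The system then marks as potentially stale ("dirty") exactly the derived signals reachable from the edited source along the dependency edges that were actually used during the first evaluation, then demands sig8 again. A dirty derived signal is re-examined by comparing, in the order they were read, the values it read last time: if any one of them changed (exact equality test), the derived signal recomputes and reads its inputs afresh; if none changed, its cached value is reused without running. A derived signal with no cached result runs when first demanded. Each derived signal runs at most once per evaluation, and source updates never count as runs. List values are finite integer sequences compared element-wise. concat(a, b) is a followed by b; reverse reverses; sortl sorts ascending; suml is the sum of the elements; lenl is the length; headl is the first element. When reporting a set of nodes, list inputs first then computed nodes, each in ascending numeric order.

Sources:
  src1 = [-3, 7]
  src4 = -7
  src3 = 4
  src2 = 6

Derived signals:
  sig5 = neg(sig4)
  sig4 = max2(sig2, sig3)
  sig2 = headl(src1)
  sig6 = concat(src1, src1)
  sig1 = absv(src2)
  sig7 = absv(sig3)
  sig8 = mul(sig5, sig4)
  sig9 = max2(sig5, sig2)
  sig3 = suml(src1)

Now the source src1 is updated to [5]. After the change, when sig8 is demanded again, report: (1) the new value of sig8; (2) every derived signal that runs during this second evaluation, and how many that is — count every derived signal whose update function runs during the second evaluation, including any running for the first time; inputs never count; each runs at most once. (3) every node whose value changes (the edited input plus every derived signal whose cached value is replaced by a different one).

Demanding sig8 again yields -25.
5 derived signals run: sig2, sig3, sig4, sig5, sig8.
The nodes whose values change: src1, sig2, sig3, sig4, sig5, sig8.

First demand of the output computes:
  sig2 = headl([-3, 7]) = -3
  sig3 = suml([-3, 7]) = 4
  sig4 = max2(-3, 4) = 4
  sig5 = neg(4) = -4
  sig8 = mul(-4, 4) = -16

After the edit, cleaning proceeds:
  sig2: a read changed (src1 [-3, 7]->[5]) — executes, giving 5.
  sig3: a read changed (src1 [-3, 7]->[5]) — executes, giving 5.
  sig4: a read changed (sig2 -3->5; sig3 4->5) — executes, giving 5.
  sig5: a read changed (sig4 4->5) — executes, giving -5.
  sig8: a read changed (sig5 -4->-5; sig4 4->5) — executes, giving -25.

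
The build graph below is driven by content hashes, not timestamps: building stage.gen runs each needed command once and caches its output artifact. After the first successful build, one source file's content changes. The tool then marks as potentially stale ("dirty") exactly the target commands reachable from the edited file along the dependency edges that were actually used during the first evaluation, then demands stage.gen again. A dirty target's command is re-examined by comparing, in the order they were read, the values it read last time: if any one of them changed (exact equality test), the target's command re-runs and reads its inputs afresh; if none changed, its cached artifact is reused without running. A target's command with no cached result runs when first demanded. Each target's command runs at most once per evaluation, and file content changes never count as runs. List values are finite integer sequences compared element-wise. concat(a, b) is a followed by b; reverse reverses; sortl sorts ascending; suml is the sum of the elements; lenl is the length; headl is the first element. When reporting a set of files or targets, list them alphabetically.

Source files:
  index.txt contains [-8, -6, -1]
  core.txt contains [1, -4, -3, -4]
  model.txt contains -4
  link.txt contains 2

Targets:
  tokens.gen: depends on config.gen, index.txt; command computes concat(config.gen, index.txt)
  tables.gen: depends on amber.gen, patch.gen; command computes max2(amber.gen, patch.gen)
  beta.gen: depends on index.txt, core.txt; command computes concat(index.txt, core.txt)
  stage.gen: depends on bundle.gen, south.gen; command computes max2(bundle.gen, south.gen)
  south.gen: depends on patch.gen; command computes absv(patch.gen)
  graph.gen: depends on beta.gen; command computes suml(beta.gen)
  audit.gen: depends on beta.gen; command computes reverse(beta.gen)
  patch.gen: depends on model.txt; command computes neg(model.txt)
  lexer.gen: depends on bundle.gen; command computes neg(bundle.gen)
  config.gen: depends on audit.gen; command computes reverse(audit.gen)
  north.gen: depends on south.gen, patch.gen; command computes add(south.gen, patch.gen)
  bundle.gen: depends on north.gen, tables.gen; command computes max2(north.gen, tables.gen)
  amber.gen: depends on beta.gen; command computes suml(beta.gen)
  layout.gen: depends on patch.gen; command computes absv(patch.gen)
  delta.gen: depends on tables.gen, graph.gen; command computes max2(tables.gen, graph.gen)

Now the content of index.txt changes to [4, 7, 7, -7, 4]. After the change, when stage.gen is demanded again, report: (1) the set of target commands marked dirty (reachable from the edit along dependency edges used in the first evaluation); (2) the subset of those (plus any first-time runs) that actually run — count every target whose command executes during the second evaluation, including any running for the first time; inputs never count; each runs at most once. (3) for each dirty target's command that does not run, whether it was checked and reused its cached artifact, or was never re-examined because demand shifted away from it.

Dirty set: amber.gen, beta.gen, bundle.gen, stage.gen, tables.gen.
Run set: amber.gen, beta.gen, bundle.gen, tables.gen (4 run).
Re-examined without running (cache reused): stage.gen.
The important point: bundle.gen recomputes to an identical value, and the output ends up unchanged.

Initial pass — values computed on the first demand:
  beta.gen = concat([-8, -6, -1], [1, -4, -3, -4]) = [-8, -6, -1, 1, -4, -3, -4]
  amber.gen = suml([-8, -6, -1, 1, -4, -3, -4]) = -25
  patch.gen = neg(-4) = 4
  south.gen = absv(4) = 4
  north.gen = add(4, 4) = 8
  tables.gen = max2(-25, 4) = 4
  bundle.gen = max2(8, 4) = 8
  stage.gen = max2(8, 4) = 8

Second demand — change propagation:
  beta.gen: re-runs because index.txt [-8, -6, -1]->[4, 7, 7, -7, 4]; new result [4, 7, 7, -7, 4, 1, -4, -3, -4].
  amber.gen: re-runs because beta.gen [-8, -6, -1, 1, -4, -3, -4]->[4, 7, 7, -7, 4, 1, -4, -3, -4]; new result 5.
  tables.gen: re-runs because amber.gen -25->5; new result 5.
  bundle.gen: re-runs because tables.gen 4->5; new result 8 (unchanged).
  stage.gen: re-examined; everything it read last time is the same (bundle.gen unchanged, south.gen unchanged) — cache 8 kept, no run.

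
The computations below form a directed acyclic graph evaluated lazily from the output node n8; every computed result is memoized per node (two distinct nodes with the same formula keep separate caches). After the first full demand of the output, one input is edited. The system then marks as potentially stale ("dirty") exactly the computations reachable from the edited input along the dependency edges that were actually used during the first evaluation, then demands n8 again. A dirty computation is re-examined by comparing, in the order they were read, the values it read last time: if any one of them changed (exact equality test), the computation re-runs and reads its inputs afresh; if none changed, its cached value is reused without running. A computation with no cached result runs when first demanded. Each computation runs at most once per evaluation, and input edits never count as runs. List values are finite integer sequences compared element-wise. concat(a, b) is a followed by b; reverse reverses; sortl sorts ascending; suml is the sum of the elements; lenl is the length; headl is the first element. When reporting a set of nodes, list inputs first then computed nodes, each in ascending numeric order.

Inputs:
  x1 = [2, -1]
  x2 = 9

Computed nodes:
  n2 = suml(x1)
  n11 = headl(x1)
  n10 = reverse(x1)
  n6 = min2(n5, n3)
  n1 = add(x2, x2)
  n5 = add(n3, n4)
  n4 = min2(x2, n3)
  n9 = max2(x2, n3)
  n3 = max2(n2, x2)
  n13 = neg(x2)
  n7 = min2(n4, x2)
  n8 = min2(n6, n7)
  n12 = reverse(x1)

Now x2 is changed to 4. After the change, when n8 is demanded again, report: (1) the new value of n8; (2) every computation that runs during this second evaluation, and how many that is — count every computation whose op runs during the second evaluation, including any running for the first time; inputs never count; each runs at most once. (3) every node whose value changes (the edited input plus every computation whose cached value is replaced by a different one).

Demanding n8 again yields 4.
6 computations run: n3, n4, n5, n6, n7, n8.
The nodes whose values change: x2, n3, n4, n5, n6, n7, n8.

First demand of the output computes:
  n2 = suml([2, -1]) = 1
  n3 = max2(1, 9) = 9
  n4 = min2(9, 9) = 9
  n5 = add(9, 9) = 18
  n6 = min2(18, 9) = 9
  n7 = min2(9, 9) = 9
  n8 = min2(9, 9) = 9

After the edit, cleaning proceeds:
  n3: a read changed (x2 9->4) — executes, giving 4.
  n4: a read changed (x2 9->4; n3 9->4) — executes, giving 4.
  n5: a read changed (n3 9->4; n4 9->4) — executes, giving 8.
  n6: a read changed (n5 18->8; n3 9->4) — executes, giving 4.
  n7: a read changed (n4 9->4; x2 9->4) — executes, giving 4.
  n8: a read changed (n6 9->4; n7 9->4) — executes, giving 4.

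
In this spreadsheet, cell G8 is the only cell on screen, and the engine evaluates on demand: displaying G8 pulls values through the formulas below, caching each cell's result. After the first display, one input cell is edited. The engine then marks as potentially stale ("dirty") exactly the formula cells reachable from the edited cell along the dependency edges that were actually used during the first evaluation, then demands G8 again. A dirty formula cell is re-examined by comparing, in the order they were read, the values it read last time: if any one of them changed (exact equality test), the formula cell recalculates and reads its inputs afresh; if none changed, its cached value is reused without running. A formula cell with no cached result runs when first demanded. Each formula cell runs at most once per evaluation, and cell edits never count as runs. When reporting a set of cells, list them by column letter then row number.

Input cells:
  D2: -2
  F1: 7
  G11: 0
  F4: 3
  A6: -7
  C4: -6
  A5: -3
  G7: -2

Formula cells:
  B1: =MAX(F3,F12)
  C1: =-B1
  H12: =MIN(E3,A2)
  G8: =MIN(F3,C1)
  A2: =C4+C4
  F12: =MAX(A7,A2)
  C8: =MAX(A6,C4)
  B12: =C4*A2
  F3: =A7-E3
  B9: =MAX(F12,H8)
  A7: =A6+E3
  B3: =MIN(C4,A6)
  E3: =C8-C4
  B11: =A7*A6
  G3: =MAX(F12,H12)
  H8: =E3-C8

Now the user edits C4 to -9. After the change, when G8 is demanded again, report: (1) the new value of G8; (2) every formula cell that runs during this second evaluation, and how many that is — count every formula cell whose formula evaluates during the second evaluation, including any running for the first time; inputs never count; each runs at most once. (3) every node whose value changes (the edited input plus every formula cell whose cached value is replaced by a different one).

G8 now evaluates to -7.
Run set: A2, A7, B1, C1, C8, E3, F3, F12, G8 (9 run).
Changed values: A2, A7, B1, C1, C4, C8, E3, F12.

Initial pass — values computed on the first demand:
  A2 = -6 + -6 = -12
  C8 = MAX(-7, -6) = -6
  E3 = -6 - -6 = 0
  A7 = -7 + 0 = -7
  F3 = -7 - 0 = -7
  F12 = MAX(-7, -12) = -7
  B1 = MAX(-7, -7) = -7
  C1 = -(-7) = 7
  G8 = MIN(-7, 7) = -7

Second demand — change propagation:
  A2: re-runs because C4 -6->-9; C4 -6->-9; new result -18.
  C8: re-runs because C4 -6->-9; new result -7.
  E3: re-runs because C8 -6->-7; C4 -6->-9; new result 2.
  A7: re-runs because E3 0->2; new result -5.
  F3: re-runs because A7 -7->-5; E3 0->2; new result -7 (unchanged).
  F12: re-runs because A7 -7->-5; A2 -12->-18; new result -5.
  B1: re-runs because F12 -7->-5; new result -5.
  C1: re-runs because B1 -7->-5; new result 5.
  G8: re-runs because C1 7->5; new result -7 (unchanged).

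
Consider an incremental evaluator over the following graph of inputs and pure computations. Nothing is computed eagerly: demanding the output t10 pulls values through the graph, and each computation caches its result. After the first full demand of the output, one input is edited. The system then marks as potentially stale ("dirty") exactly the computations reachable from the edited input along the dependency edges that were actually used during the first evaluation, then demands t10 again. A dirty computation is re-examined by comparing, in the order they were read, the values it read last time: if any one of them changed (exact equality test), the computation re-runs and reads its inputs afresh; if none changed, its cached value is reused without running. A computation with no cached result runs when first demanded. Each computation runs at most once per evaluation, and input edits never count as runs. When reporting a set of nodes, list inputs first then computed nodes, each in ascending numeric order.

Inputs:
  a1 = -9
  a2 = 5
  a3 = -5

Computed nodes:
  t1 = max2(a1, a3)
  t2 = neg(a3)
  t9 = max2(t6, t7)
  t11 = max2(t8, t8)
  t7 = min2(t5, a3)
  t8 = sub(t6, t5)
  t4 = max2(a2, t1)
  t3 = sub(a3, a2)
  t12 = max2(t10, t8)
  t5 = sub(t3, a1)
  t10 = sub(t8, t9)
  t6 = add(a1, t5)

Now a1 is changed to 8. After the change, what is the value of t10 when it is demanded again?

t10 now evaluates to 18.

Initial pass — values computed on the first demand:
  t3 = sub(-5, 5) = -10
  t5 = sub(-10, -9) = -1
  t6 = add(-9, -1) = -10
  t7 = min2(-1, -5) = -5
  t8 = sub(-10, -1) = -9
  t9 = max2(-10, -5) = -5
  t10 = sub(-9, -5) = -4

Second demand — change propagation:
  t5: re-runs because a1 -9->8; new result -18.
  t6: re-runs because a1 -9->8; t5 -1->-18; new result -10 (unchanged).
  t7: re-runs because t5 -1->-18; new result -18.
  t8: re-runs because t5 -1->-18; new result 8.
  t9: re-runs because t7 -5->-18; new result -10.
  t10: re-runs because t8 -9->8; t9 -5->-10; new result 18.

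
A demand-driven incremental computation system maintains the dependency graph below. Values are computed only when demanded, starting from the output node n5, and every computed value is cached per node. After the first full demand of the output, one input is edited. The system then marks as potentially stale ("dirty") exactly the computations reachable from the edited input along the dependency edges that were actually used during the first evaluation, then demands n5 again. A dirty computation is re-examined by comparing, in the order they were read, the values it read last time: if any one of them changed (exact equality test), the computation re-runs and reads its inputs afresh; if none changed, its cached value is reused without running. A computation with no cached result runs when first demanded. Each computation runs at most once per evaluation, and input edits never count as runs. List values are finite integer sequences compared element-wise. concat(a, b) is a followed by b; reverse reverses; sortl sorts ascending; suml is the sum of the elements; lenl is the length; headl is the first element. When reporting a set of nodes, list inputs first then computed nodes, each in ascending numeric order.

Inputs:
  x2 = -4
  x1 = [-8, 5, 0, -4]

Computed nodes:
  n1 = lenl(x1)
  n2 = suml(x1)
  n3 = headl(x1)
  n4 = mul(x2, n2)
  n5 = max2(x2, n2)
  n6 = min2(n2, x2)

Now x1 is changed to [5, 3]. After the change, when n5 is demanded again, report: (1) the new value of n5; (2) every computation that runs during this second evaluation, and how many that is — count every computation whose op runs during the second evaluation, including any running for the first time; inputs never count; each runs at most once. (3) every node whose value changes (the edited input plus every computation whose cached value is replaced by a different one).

First evaluation (everything demanded from the output):
  n2 = suml([-8, 5, 0, -4]) = -7
  n5 = max2(-4, -7) = -4

Propagation after the edit:
  n2: runs — x1 [-8, 5, 0, -4]->[5, 3]; result 8.
  n5: runs — n2 -7->8; result 8.

New value of n5: 8.
Computations that run: n2, n5 — 2 in total.
Values that change: x1, n2, n5.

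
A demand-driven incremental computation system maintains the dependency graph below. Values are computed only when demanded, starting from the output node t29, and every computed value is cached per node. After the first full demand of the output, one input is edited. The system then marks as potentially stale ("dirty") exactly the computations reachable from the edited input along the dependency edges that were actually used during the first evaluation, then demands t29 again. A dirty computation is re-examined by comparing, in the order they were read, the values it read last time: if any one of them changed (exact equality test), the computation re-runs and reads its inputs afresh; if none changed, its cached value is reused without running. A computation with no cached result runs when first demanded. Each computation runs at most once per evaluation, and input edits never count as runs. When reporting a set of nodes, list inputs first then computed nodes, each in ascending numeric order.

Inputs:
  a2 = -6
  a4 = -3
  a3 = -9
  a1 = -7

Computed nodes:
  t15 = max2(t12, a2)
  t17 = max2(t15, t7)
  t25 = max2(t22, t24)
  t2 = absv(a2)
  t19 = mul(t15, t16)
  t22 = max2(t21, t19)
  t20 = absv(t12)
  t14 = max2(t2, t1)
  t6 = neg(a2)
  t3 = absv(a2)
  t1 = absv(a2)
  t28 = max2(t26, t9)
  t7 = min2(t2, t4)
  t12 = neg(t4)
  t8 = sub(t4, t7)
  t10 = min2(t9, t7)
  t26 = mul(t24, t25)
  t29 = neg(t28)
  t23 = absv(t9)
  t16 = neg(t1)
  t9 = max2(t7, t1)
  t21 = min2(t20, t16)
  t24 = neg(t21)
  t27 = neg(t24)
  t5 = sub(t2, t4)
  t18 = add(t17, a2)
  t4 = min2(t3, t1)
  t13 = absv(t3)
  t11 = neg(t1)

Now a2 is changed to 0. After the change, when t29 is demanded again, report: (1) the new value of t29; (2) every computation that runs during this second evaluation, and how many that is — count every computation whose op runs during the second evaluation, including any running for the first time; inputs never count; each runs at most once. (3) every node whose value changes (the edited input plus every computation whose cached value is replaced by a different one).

New value of t29: 0.
Computations that run: t1, t2, t3, t4, t7, t9, t12, t15, t16, t19, t20, t21, t22, t24, t25, t26, t28, t29 — 18 in total.
Values that change: a2, t1, t2, t3, t4, t7, t9, t12, t15, t16, t19, t20, t21, t22, t24, t25, t26, t28, t29.

First evaluation (everything demanded from the output):
  t1 = absv(-6) = 6
  t2 = absv(-6) = 6
  t3 = absv(-6) = 6
  t4 = min2(6, 6) = 6
  t7 = min2(6, 6) = 6
  t9 = max2(6, 6) = 6
  t12 = neg(6) = -6
  t15 = max2(-6, -6) = -6
  t16 = neg(6) = -6
  t19 = mul(-6, -6) = 36
  t20 = absv(-6) = 6
  t21 = min2(6, -6) = -6
  t22 = max2(-6, 36) = 36
  t24 = neg(-6) = 6
  t25 = max2(36, 6) = 36
  t26 = mul(6, 36) = 216
  t28 = max2(216, 6) = 216
  t29 = neg(216) = -216

Propagation after the edit:
  t1: runs — a2 -6->0; result 0.
  t2: runs — a2 -6->0; result 0.
  t3: runs — a2 -6->0; result 0.
  t4: runs — t3 6->0; t1 6->0; result 0.
  t7: runs — t2 6->0; t4 6->0; result 0.
  t9: runs — t7 6->0; t1 6->0; result 0.
  t12: runs — t4 6->0; result 0.
  t15: runs — t12 -6->0; a2 -6->0; result 0.
  t16: runs — t1 6->0; result 0.
  t19: runs — t15 -6->0; t16 -6->0; result 0.
  t20: runs — t12 -6->0; result 0.
  t21: runs — t20 6->0; t16 -6->0; result 0.
  t22: runs — t21 -6->0; t19 36->0; result 0.
  t24: runs — t21 -6->0; result 0.
  t25: runs — t22 36->0; t24 6->0; result 0.
  t26: runs — t24 6->0; t25 36->0; result 0.
  t28: runs — t26 216->0; t9 6->0; result 0.
  t29: runs — t28 216->0; result 0.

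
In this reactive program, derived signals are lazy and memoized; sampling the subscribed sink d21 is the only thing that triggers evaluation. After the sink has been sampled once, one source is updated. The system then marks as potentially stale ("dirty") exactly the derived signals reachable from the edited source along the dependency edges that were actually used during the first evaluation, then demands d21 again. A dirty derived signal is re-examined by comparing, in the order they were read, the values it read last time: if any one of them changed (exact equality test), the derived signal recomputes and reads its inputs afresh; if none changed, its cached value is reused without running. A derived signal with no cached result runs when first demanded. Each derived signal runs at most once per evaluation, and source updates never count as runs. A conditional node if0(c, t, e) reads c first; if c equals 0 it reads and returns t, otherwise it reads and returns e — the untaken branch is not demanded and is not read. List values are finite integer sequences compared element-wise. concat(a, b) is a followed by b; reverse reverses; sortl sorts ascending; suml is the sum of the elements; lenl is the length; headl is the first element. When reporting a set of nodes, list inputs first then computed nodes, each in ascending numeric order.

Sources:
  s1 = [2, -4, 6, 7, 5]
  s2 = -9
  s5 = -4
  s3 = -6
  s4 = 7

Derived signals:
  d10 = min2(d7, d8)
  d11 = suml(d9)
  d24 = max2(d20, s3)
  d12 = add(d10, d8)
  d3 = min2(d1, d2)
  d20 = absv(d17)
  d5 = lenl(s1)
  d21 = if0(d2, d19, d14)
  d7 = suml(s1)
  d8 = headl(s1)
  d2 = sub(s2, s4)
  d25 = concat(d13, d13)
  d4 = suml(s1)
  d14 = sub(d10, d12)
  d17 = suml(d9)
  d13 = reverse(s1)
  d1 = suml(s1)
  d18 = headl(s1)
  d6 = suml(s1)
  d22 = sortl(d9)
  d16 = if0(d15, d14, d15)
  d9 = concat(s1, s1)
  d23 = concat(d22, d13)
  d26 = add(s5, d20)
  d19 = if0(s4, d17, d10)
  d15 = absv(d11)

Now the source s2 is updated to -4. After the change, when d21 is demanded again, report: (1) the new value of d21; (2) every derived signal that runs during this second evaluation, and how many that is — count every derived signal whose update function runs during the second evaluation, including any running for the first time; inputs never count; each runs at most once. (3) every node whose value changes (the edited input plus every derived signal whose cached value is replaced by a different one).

Demanding d21 again yields -2.
2 derived signals run: d2, d21.
The nodes whose values change: s2, d2.

First demand of the output computes:
  d2 = sub(-9, 7) = -16
  d7 = suml([2, -4, 6, 7, 5]) = 16
  d8 = headl([2, -4, 6, 7, 5]) = 2
  d10 = min2(16, 2) = 2
  d12 = add(2, 2) = 4
  d14 = sub(2, 4) = -2
  d21 = if0(d2=-16 -> else branch d14) = -2

After the edit, cleaning proceeds:
  d2: a read changed (s2 -9->-4) — executes, giving -11.
  d21: a read changed (d2 -16->-11) — executes, giving -2 — identical to its old value.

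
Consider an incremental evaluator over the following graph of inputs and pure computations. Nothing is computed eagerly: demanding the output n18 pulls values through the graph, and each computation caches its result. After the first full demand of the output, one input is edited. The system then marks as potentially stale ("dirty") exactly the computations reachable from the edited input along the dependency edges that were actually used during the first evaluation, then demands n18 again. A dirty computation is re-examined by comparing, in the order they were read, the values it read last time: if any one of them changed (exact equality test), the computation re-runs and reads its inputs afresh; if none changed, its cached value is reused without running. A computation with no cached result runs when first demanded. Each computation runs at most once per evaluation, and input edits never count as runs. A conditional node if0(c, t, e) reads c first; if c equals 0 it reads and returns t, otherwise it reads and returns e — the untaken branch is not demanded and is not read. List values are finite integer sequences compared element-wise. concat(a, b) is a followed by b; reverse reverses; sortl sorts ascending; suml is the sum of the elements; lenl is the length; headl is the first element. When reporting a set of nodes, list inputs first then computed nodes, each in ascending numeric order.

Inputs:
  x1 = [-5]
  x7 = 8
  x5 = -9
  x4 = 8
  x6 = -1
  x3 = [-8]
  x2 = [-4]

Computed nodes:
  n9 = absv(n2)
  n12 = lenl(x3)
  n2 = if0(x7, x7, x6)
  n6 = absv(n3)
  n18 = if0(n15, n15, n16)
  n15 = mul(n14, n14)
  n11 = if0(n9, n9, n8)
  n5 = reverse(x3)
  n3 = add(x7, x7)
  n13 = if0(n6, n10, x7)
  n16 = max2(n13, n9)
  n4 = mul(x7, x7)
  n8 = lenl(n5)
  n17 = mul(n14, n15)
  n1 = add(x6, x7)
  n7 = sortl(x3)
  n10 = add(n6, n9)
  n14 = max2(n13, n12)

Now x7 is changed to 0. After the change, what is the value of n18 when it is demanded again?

n18 now evaluates to 0.
The important point: the flipped condition pulls in fresh nodes; n10 runs for the first time.

Initial pass — values computed on the first demand:
  n2 = if0(x7=8 -> else branch x6) = -1
  n3 = add(8, 8) = 16
  n6 = absv(16) = 16
  n9 = absv(-1) = 1
  n12 = lenl([-8]) = 1
  n13 = if0(n6=16 -> else branch x7) = 8
  n14 = max2(8, 1) = 8
  n15 = mul(8, 8) = 64
  n16 = max2(8, 1) = 8
  n18 = if0(n15=64 -> else branch n16) = 8

Second demand — change propagation:
  n2: re-runs because x7 8->0; new result 0.
  n3: re-runs because x7 8->0; x7 8->0; new result 0.
  n6: re-runs because n3 16->0; new result 0.
  n9: re-runs because n2 -1->0; new result 0.
  n10: newly demanded (no cache) — executes and yields 0.
  n13: re-runs because n6 16->0; x7 8->0; new result 0.
  n14: re-runs because n13 8->0; new result 1.
  n15: re-runs because n14 8->1; n14 8->1; new result 1.
  n16: re-runs because n13 8->0; n9 1->0; new result 0.
  n18: re-runs because n15 64->1; n16 8->0; new result 0.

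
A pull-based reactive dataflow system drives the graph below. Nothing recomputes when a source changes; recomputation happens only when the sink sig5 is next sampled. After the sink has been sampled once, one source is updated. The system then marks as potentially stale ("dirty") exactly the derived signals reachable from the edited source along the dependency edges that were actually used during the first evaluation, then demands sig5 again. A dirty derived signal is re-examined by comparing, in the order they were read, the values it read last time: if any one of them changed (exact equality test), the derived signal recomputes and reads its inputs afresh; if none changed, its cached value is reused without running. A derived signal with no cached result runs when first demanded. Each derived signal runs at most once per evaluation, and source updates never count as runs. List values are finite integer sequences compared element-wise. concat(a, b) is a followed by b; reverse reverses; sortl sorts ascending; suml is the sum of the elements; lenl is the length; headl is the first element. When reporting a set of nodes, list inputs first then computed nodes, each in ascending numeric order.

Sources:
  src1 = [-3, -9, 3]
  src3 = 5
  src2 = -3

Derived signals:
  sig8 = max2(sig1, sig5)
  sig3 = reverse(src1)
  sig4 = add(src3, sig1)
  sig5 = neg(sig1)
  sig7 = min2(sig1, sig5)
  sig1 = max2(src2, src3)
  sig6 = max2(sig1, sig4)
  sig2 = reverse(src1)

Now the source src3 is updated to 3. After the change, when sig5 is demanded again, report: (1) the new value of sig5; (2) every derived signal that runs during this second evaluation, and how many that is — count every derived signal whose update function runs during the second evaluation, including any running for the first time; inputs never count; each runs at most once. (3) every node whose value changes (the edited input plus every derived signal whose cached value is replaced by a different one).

New value of sig5: -3.
Derived signals that run: sig1, sig5 — 2 in total.
Values that change: src3, sig1, sig5.

First evaluation (everything demanded from the output):
  sig1 = max2(-3, 5) = 5
  sig5 = neg(5) = -5

Propagation after the edit:
  sig1: runs — src3 5->3; result 3.
  sig5: runs — sig1 5->3; result -3.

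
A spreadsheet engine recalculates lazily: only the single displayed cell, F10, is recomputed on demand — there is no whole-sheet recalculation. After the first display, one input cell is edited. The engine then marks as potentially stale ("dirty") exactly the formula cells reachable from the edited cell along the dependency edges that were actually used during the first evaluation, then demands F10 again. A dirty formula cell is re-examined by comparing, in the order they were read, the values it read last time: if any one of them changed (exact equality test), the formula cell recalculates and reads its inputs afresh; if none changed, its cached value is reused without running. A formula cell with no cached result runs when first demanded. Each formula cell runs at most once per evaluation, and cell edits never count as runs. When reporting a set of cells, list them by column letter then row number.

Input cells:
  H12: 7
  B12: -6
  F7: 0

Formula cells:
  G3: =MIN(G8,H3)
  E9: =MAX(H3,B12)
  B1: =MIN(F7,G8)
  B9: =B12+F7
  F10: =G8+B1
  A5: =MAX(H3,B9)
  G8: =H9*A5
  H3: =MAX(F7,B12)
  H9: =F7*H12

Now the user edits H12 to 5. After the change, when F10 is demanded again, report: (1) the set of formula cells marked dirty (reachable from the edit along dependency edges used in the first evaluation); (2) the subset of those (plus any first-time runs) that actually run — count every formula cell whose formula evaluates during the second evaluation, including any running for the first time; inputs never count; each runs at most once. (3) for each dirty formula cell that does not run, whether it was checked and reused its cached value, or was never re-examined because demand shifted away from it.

First evaluation (everything demanded from the output):
  B9 = -6 + 0 = -6
  H3 = MAX(0, -6) = 0
  A5 = MAX(0, -6) = 0
  H9 = 0 * 7 = 0
  G8 = 0 * 0 = 0
  B1 = MIN(0, 0) = 0
  F10 = 0 + 0 = 0

Propagation after the edit:
  H9: runs — H12 7->5; result 0 (same value as before).
  G8: checked — values it read are unchanged (H9 unchanged, A5 unchanged); reused cached 0 without running.
  B1: checked — values it read are unchanged (F7 unchanged, G8 unchanged); reused cached 0 without running.
  F10: checked — values it read are unchanged (G8 unchanged, B1 unchanged); reused cached 0 without running.

Key observation: the change is absorbed at H9 — it re-runs but produces the same value, and the output's value is unchanged.

Marked dirty: B1, F10, G8, H9.
Formula cells that run: H9 — 1 in total.
Checked but reused from cache: B1, F10, G8.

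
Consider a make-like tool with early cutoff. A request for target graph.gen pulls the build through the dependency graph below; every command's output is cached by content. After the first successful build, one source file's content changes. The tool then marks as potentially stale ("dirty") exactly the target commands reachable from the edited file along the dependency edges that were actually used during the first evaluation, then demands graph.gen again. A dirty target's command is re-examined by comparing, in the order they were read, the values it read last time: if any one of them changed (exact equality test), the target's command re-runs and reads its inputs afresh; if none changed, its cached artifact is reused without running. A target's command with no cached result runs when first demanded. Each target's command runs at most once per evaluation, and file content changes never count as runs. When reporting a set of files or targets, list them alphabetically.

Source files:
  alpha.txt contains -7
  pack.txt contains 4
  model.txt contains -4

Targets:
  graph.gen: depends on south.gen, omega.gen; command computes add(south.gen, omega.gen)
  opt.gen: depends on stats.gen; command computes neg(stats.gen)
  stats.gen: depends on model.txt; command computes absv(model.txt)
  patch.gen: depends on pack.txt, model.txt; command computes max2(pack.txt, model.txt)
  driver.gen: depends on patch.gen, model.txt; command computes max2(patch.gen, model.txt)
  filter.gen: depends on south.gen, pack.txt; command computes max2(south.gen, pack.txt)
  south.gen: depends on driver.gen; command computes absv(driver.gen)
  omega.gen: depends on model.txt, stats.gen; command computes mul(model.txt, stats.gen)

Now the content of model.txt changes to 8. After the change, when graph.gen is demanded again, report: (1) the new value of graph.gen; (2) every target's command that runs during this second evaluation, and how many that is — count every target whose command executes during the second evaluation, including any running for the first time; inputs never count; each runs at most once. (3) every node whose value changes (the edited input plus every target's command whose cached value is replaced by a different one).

Demanding graph.gen again yields 72.
6 target commands run: driver.gen, graph.gen, omega.gen, patch.gen, south.gen, stats.gen.
The nodes whose values change: driver.gen, graph.gen, model.txt, omega.gen, patch.gen, south.gen, stats.gen.

First demand of the output computes:
  patch.gen = max2(4, -4) = 4
  driver.gen = max2(4, -4) = 4
  south.gen = absv(4) = 4
  stats.gen = absv(-4) = 4
  omega.gen = mul(-4, 4) = -16
  graph.gen = add(4, -16) = -12

After the edit, cleaning proceeds:
  patch.gen: a read changed (model.txt -4->8) — executes, giving 8.
  driver.gen: a read changed (patch.gen 4->8; model.txt -4->8) — executes, giving 8.
  south.gen: a read changed (driver.gen 4->8) — executes, giving 8.
  stats.gen: a read changed (model.txt -4->8) — executes, giving 8.
  omega.gen: a read changed (model.txt -4->8; stats.gen 4->8) — executes, giving 64.
  graph.gen: a read changed (south.gen 4->8; omega.gen -16->64) — executes, giving 72.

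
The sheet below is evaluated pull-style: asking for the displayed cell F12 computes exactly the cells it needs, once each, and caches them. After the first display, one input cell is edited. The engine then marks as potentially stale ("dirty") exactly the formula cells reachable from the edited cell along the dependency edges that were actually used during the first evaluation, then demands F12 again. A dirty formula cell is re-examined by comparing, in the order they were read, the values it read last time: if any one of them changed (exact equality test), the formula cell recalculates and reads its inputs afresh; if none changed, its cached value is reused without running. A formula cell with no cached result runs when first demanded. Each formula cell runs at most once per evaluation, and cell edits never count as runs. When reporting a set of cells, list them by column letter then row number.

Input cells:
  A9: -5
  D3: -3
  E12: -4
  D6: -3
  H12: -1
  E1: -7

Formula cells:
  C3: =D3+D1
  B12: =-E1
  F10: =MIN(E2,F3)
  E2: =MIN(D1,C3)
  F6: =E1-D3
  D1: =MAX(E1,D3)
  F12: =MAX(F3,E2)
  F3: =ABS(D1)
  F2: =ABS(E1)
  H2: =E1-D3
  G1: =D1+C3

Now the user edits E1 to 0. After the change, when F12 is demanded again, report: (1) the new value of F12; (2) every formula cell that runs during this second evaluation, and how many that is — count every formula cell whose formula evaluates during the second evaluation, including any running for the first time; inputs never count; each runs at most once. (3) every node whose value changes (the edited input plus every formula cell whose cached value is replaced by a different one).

First demand of the output computes:
  D1 = MAX(-7, -3) = -3
  C3 = -3 + -3 = -6
  E2 = MIN(-3, -6) = -6
  F3 = ABS(-3) = 3
  F12 = MAX(3, -6) = 3

After the edit, cleaning proceeds:
  D1: a read changed (E1 -7->0) — executes, giving 0.
  C3: a read changed (D1 -3->0) — executes, giving -3.
  E2: a read changed (D1 -3->0; C3 -6->-3) — executes, giving -3.
  F3: a read changed (D1 -3->0) — executes, giving 0.
  F12: a read changed (F3 3->0; E2 -6->-3) — executes, giving 0.

Demanding F12 again yields 0.
5 formula cells run: C3, D1, E2, F3, F12.
The nodes whose values change: C3, D1, E1, E2, F3, F12.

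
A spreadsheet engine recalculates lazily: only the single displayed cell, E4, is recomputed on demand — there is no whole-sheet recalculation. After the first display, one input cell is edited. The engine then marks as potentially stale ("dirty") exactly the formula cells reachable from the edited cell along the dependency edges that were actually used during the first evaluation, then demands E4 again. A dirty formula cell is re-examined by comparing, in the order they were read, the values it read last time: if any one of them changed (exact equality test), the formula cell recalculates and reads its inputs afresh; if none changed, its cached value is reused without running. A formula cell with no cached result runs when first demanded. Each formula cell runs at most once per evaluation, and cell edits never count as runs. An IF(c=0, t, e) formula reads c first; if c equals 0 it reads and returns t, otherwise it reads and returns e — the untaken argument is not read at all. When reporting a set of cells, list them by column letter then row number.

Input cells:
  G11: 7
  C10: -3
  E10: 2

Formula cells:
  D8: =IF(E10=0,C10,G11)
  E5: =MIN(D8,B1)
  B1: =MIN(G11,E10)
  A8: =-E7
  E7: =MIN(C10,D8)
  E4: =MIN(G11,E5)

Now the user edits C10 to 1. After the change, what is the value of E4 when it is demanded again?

First evaluation (everything demanded from the output):
  B1 = MIN(7, 2) = 2
  D8 = IF(E10=0: E10=2 -> else branch G11) = 7
  E5 = MIN(7, 2) = 2
  E4 = MIN(7, 2) = 2

Propagation after the edit:
  no demanded computation ever read C10, so the edit dirties nothing and nothing runs.

Key observation: C10 is never demanded by the output, so the edit triggers no recomputation at all.

New value of E4: 2.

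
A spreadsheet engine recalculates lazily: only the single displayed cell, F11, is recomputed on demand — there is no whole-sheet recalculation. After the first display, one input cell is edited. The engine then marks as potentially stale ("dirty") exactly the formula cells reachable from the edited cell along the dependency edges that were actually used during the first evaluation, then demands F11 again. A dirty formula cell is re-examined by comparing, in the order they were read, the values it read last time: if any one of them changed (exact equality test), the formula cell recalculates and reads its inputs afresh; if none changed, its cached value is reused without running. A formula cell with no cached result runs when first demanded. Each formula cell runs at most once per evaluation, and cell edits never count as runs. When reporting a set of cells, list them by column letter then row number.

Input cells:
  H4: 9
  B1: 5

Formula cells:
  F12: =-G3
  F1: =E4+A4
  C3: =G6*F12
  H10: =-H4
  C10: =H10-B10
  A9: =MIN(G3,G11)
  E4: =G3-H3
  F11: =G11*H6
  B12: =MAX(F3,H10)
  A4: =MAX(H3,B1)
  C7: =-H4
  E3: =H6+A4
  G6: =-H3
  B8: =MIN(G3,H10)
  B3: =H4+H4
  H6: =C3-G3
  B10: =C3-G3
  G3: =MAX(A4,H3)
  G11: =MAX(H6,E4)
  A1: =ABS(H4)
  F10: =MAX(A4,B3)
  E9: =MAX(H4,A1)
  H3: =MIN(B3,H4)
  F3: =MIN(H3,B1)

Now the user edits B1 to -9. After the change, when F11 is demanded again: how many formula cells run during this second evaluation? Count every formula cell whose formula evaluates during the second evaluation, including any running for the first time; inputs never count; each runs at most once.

First evaluation (everything demanded from the output):
  B3 = 9 + 9 = 18
  H3 = MIN(18, 9) = 9
  A4 = MAX(9, 5) = 9
  G3 = MAX(9, 9) = 9
  E4 = 9 - 9 = 0
  F12 = -(9) = -9
  G6 = -(9) = -9
  C3 = -9 * -9 = 81
  H6 = 81 - 9 = 72
  G11 = MAX(72, 0) = 72
  F11 = 72 * 72 = 5184

Propagation after the edit:
  A4: runs — B1 5->-9; result 9 (same value as before).
  G3: checked — values it read are unchanged (A4 unchanged, H3 unchanged); reused cached 9 without running.
  E4: checked — values it read are unchanged (G3 unchanged, H3 unchanged); reused cached 0 without running.
  F12: checked — values it read are unchanged (G3 unchanged); reused cached -9 without running.
  C3: checked — values it read are unchanged (G6 unchanged, F12 unchanged); reused cached 81 without running.
  H6: checked — values it read are unchanged (C3 unchanged, G3 unchanged); reused cached 72 without running.
  G11: checked — values it read are unchanged (H6 unchanged, E4 unchanged); reused cached 72 without running.
  F11: checked — values it read are unchanged (G11 unchanged, H6 unchanged); reused cached 5184 without running.

Key observation: the change is absorbed at A4 — it re-runs but produces the same value, and the output's value is unchanged.

Formula cells that run: A4 — 1 in total.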